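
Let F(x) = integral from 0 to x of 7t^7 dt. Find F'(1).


By the Fundamental Theorem of Calculus (Part 1):
If F(x) = integral from 0 to x of f(t) dt, then F'(x) = f(x)
Here f(t) = 7t^7
So F'(x) = 7x^7
Evaluate at x = 1:
F'(1) = 7 * 1^7
= 7 * 1
= 7

7


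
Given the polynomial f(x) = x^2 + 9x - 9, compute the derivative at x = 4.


Differentiate term by term using power and sum rules:
f(x) = x^2 + 9x - 9
f'(x) = 2x + 9
Substitute x = 4:
f'(4) = 2 * 4 + 9
= 8 + 9
= 17

17


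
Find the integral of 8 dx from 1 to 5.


The integral of a constant k over [a, b] equals k * (b - a).
integral from 1 to 5 of 8 dx
= 8 * (5 - 1)
= 8 * 4
= 32

32


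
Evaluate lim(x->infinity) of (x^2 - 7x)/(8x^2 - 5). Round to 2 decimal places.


For limits at infinity with equal-degree polynomials,
we compare leading coefficients.
Numerator leading term: x^2
Denominator leading term: 8x^2
Divide both by x^2:
lim = (1 - 7/x) / (8 - 5/x^2)
As x -> infinity, the 1/x and 1/x^2 terms vanish:
= 1/8 ≈ 0.13

0.13


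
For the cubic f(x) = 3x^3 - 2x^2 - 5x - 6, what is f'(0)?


Differentiate f(x) = 3x^3 - 2x^2 - 5x - 6 term by term:
f'(x) = 9x^2 - 4x - 5
Substitute x = 0:
f'(0) = 9 * 0^2 - 4 * 0 - 5
= 0 + 0 - 5
= -5

-5


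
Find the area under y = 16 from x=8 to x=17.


The area under a constant function y = 16 is a rectangle.
Width = 17 - 8 = 9
Height = 16
Area = width * height
= 9 * 16
= 144

144


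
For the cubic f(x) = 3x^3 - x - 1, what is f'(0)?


Differentiate f(x) = 3x^3 - x - 1 term by term:
f'(x) = 9x^2 - 1
Substitute x = 0:
f'(0) = 9 * 0^2 + 0 * 0 - 1
= 0 + 0 - 1
= -1

-1


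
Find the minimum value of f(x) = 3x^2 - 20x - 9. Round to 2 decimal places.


For a quadratic f(x) = ax^2 + bx + c with a > 0, the minimum is at the vertex.
Vertex x-coordinate: x = -b/(2a)
x = -(-20) / (2 * 3)
x = 20/6 = 10/3
Substitute back to find the minimum value:
f(10/3) = 3 * (10/3)^2 - 20 * (10/3) - 9
= 100/3 - 200/3 - 9
= -127/3 ≈ -42.33

-42.33


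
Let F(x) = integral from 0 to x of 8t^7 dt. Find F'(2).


By the Fundamental Theorem of Calculus (Part 1):
If F(x) = integral from 0 to x of f(t) dt, then F'(x) = f(x)
Here f(t) = 8t^7
So F'(x) = 8x^7
Evaluate at x = 2:
F'(2) = 8 * 2^7
= 8 * 128
= 1024

1024


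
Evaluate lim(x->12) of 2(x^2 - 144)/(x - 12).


Direct substitution gives 0/0, so we factor the numerator.
Factor: 2(x^2 - 144) = 2 * (x - 12)(x + 12)
Cancel the common factor (x - 12):
2(x^2 - 144)/(x - 12) = 2 * (x + 12)
Now substitute x = 12:
= 2 * (12 + 12) = 48

48


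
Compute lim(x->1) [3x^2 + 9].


Since polynomials are continuous, we use direct substitution.
lim(x->1) of 3x^2 + 9
= 3 * 1^2 + 0 * 1 + 9
= 3 + 0 + 9
= 12

12


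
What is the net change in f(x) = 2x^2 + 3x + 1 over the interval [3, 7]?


Net change = f(b) - f(a)
f(x) = 2x^2 + 3x + 1
Compute f(7):
f(7) = 2 * 7^2 + 3 * 7 + 1
= 98 + 21 + 1
= 120
Compute f(3):
f(3) = 2 * 3^2 + 3 * 3 + 1
= 18 + 9 + 1
= 28
Net change = 120 - 28 = 92

92


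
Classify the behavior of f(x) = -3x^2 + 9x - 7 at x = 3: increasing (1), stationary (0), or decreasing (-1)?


Compute f'(x) to determine behavior:
f'(x) = -6x + 9
f'(3) = -6 * 3 + 9
= -18 + 9
= -9
Since f'(3) < 0, the function is decreasing (-1)

-1


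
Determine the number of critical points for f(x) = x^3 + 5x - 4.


Find where f'(x) = 0:
f(x) = x^3 + 5x - 4
f'(x) = 3x^2 + 5
This is a quadratic in x. Use the discriminant to count real roots.
Discriminant = (0)^2 - 4 * 3 * 5
= 0 - 60
= -60
Since discriminant < 0, f'(x) = 0 has no real solutions.
Number of critical points: 0

0


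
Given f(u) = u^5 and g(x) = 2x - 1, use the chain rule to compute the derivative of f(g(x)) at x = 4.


Using the chain rule: (f(g(x)))' = f'(g(x)) * g'(x)
First, find g(4):
g(4) = 2 * 4 - 1 = 7
Next, f'(u) = 5u^4
And g'(x) = 2
So f'(g(4)) * g'(4)
= 5 * 7^4 * 2
= 5 * 2401 * 2
= 24010

24010


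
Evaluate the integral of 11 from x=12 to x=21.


The integral of a constant k over [a, b] equals k * (b - a).
integral from 12 to 21 of 11 dx
= 11 * (21 - 12)
= 11 * 9
= 99

99


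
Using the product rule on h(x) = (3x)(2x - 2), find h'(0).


Let u(x) = 3x and v(x) = 2x - 2
u'(x) = 3
v'(x) = 2
Product rule: h'(x) = u'(x)*v(x) + u(x)*v'(x)
= 3 * (2x - 2) + (3x) * 2
At x = 0:
u(0) = 3 * 0 + 0 = 0
v(0) = 2 * 0 - 2 = -2
h'(0) = 3 * (-2) + 0 * 2
= -6 + 0
= -6

-6


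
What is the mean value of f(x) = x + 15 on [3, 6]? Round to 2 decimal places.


Average value = 1/(b-a) * integral from a to b of f(x) dx
First compute the integral of x + 15:
F(x) = (1/2)x^2 + 15x
F(6) = 1/2 * 36 + 15 * 6 = 108
F(3) = 1/2 * 9 + 15 * 3 = 99/2
Integral = 108 - 99/2 = 117/2
Average = (117/2) / (6 - 3) = (117/2) / 3
= 39/2 = 19.50

19.50


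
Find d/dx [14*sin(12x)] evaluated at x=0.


Apply the chain rule to differentiate 14*sin(12x):
d/dx [14*sin(12x)]
= 14 * cos(12x) * d/dx(12x)
= 14 * 12 * cos(12x)
= 168 * cos(12x)
Evaluate at x = 0:
= 168 * cos(0)
= 168 * 1
= 168

168


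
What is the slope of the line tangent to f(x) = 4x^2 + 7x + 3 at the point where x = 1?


The slope of the tangent line equals f'(x) at the point.
f(x) = 4x^2 + 7x + 3
f'(x) = 8x + 7
At x = 1:
f'(1) = 8 * 1 + 7
= 8 + 7
= 15

15


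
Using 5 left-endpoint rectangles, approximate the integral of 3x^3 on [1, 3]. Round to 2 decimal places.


Left Riemann sum uses left endpoints of each subinterval.
Interval: [1, 3], n = 5
dx = (3 - 1) / 5 = 2/5
Left endpoints: [1, 7/5, 9/5, 11/5, 13/5]
f values: [3, 1029/125, 2187/125, 3993/125, 6591/125]
Sum = dx * (sum of f values)
= 2/5 * 567/5
= 1134/25 = 45.36

45.36


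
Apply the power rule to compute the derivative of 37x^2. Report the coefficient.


We apply the power rule: d/dx [ax^n] = a*n * x^(n-1)
d/dx [37x^2]
= 37 * 2 * x^(2-1)
= 74x
The coefficient is 74

74


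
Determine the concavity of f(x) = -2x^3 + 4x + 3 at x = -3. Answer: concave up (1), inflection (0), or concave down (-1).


Concavity is determined by the sign of f''(x).
f(x) = -2x^3 + 4x + 3
f'(x) = -6x^2 + 4
f''(x) = -12x
f''(-3) = -12 * (-3) + 0
= 36 + 0
= 36
Since f''(-3) > 0, the function is concave up (1)

1


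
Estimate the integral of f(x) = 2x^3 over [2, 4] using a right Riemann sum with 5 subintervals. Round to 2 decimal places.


Right Riemann sum uses right endpoints of each subinterval.
Interval: [2, 4], n = 5
dx = (4 - 2) / 5 = 2/5
Right endpoints: [12/5, 14/5, 16/5, 18/5, 4]
f values: [3456/125, 5488/125, 8192/125, 11664/125, 128]
Sum = dx * (sum of f values)
= 2/5 * 1792/5
= 3584/25 = 143.36

143.36


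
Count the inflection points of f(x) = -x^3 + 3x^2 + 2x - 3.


Inflection points occur where f''(x) = 0 and concavity changes.
f(x) = -x^3 + 3x^2 + 2x - 3
f'(x) = -3x^2 + 6x + 2
f''(x) = -6x + 6
Set f''(x) = 0:
-6x + 6 = 0
x = -6 / (-6) = 1
Since f''(x) is linear (degree 1), it changes sign at this point.
Therefore there is exactly 1 inflection point.

1


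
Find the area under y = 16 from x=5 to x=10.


The area under a constant function y = 16 is a rectangle.
Width = 10 - 5 = 5
Height = 16
Area = width * height
= 5 * 16
= 80

80


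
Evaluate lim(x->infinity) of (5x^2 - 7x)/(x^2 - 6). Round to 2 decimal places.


For limits at infinity with equal-degree polynomials,
we compare leading coefficients.
Numerator leading term: 5x^2
Denominator leading term: x^2
Divide both by x^2:
lim = (5 - 7/x) / (1 - 6/x^2)
As x -> infinity, the 1/x and 1/x^2 terms vanish:
= 5/1 = 5 = 5.00

5.00


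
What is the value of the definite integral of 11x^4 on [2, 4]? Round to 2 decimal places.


Find the antiderivative of 11x^4:
F(x) = 11/5 * x^5
Apply the Fundamental Theorem of Calculus:
F(4) - F(2)
= 11/5 * 4^5 - 11/5 * 2^5
= 11/5 * (1024 - 32)
= 11/5 * 992
= 10912/5 = 2182.40

2182.40


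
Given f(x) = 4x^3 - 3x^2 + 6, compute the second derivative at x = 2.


First derivative:
f'(x) = 12x^2 - 6x
Second derivative:
f''(x) = 24x - 6
Substitute x = 2:
f''(2) = 24 * 2 - 6
= 48 - 6
= 42

42


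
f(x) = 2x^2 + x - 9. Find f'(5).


Differentiate term by term using power and sum rules:
f(x) = 2x^2 + x - 9
f'(x) = 4x + 1
Substitute x = 5:
f'(5) = 4 * 5 + 1
= 20 + 1
= 21

21


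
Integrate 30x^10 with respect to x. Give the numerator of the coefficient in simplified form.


Apply the power rule for integration:
integral of ax^n dx = a/(n+1) * x^(n+1) + C
integral of 30x^10 dx
= 30/11 * x^11 + C
The coefficient in lowest terms is 30/11, and its numerator is 30

30


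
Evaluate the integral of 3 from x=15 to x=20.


The integral of a constant k over [a, b] equals k * (b - a).
integral from 15 to 20 of 3 dx
= 3 * (20 - 15)
= 3 * 5
= 15

15


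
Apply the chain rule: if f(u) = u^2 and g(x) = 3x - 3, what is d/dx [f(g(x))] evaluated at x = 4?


Using the chain rule: (f(g(x)))' = f'(g(x)) * g'(x)
First, find g(4):
g(4) = 3 * 4 - 3 = 9
Next, f'(u) = 2u
And g'(x) = 3
So f'(g(4)) * g'(4)
= 2 * 9 * 3
= 54

54


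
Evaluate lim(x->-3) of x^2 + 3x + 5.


Since polynomials are continuous, we use direct substitution.
lim(x->-3) of x^2 + 3x + 5
= 1 * (-3)^2 + 3 * (-3) + 5
= 9 - 9 + 5
= 5

5


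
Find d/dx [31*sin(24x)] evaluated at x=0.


Apply the chain rule to differentiate 31*sin(24x):
d/dx [31*sin(24x)]
= 31 * cos(24x) * d/dx(24x)
= 31 * 24 * cos(24x)
= 744 * cos(24x)
Evaluate at x = 0:
= 744 * cos(0)
= 744 * 1
= 744

744


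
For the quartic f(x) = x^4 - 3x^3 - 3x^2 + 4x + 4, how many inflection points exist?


Inflection points occur where f''(x) = 0 and concavity changes.
f(x) = x^4 - 3x^3 - 3x^2 + 4x + 4
f'(x) = 4x^3 - 9x^2 - 6x + 4
f''(x) = 12x^2 - 18x - 6
This is a quadratic in x. Use the discriminant to count real roots.
Discriminant = (-18)^2 - 4 * 12 * (-6)
= 324 - (-288)
= 612
Since discriminant > 0, f''(x) = 0 has 2 distinct real solutions.
A quadratic with two distinct real roots changes sign at each root, so concavity changes at both.
Number of inflection points: 2

2


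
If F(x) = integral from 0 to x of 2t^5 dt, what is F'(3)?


By the Fundamental Theorem of Calculus (Part 1):
If F(x) = integral from 0 to x of f(t) dt, then F'(x) = f(x)
Here f(t) = 2t^5
So F'(x) = 2x^5
Evaluate at x = 3:
F'(3) = 2 * 3^5
= 2 * 243
= 486

486


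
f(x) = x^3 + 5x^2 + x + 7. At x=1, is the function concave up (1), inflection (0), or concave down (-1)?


Concavity is determined by the sign of f''(x).
f(x) = x^3 + 5x^2 + x + 7
f'(x) = 3x^2 + 10x + 1
f''(x) = 6x + 10
f''(1) = 6 * 1 + 10
= 6 + 10
= 16
Since f''(1) > 0, the function is concave up (1)

1


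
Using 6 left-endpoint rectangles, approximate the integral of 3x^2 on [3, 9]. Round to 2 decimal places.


Left Riemann sum uses left endpoints of each subinterval.
Interval: [3, 9], n = 6
dx = (9 - 3) / 6 = 1
Left endpoints: [3, 4, 5, 6, 7, 8]
f values: [27, 48, 75, 108, 147, 192]
Sum = dx * (sum of f values)
= 1 * 597
= 597 = 597.00

597.00


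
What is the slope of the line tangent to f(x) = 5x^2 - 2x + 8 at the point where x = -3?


The slope of the tangent line equals f'(x) at the point.
f(x) = 5x^2 - 2x + 8
f'(x) = 10x - 2
At x = -3:
f'(-3) = 10 * (-3) - 2
= -30 - 2
= -32

-32


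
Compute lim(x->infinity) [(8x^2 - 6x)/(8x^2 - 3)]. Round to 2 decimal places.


For limits at infinity with equal-degree polynomials,
we compare leading coefficients.
Numerator leading term: 8x^2
Denominator leading term: 8x^2
Divide both by x^2:
lim = (8 - 6/x) / (8 - 3/x^2)
As x -> infinity, the 1/x and 1/x^2 terms vanish:
= 8/8 = 1 = 1.00

1.00


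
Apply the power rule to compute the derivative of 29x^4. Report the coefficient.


We apply the power rule: d/dx [ax^n] = a*n * x^(n-1)
d/dx [29x^4]
= 29 * 4 * x^(4-1)
= 116x^3
The coefficient is 116

116


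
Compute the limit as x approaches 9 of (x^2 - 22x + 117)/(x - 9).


Direct substitution gives 0/0, so we factor the numerator.
Factor: (x^2 - 22x + 117) = (x - 9)(x - 13)
Cancel the common factor (x - 9):
(x^2 - 22x + 117)/(x - 9) = (x - 13)
Now substitute x = 9:
= (9) - (13) = -4

-4


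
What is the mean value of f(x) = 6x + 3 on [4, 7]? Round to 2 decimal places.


Average value = 1/(b-a) * integral from a to b of f(x) dx
First compute the integral of 6x + 3:
F(x) = 3x^2 + 3x
F(7) = 3 * 49 + 3 * 7 = 168
F(4) = 3 * 16 + 3 * 4 = 60
Integral = 168 - 60 = 108
Average = 108 / (7 - 4) = 108 / 3
= 36 = 36.00

36.00


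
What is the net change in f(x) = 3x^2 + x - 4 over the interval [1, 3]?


Net change = f(b) - f(a)
f(x) = 3x^2 + x - 4
Compute f(3):
f(3) = 3 * 3^2 + 1 * 3 - 4
= 27 + 3 - 4
= 26
Compute f(1):
f(1) = 3 * 1^2 + 1 * 1 - 4
= 3 + 1 - 4
= 0
Net change = 26 - 0 = 26

26


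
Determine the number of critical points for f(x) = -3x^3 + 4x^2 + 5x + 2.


Find where f'(x) = 0:
f(x) = -3x^3 + 4x^2 + 5x + 2
f'(x) = -9x^2 + 8x + 5
This is a quadratic in x. Use the discriminant to count real roots.
Discriminant = (8)^2 - 4 * (-9) * 5
= 64 - (-180)
= 244
Since discriminant > 0, f'(x) = 0 has 2 real solutions.
Number of critical points: 2

2


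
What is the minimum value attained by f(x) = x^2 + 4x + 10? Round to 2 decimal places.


For a quadratic f(x) = ax^2 + bx + c with a > 0, the minimum is at the vertex.
Vertex x-coordinate: x = -b/(2a)
x = -(4) / (2 * 1)
x = -4/2 = -2
Substitute back to find the minimum value:
f(-2) = 1 * (-2)^2 + 4 * (-2) + 10
= 4 - 8 + 10
= 6 = 6.00

6.00


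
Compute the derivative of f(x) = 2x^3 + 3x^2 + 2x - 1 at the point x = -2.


Differentiate f(x) = 2x^3 + 3x^2 + 2x - 1 term by term:
f'(x) = 6x^2 + 6x + 2
Substitute x = -2:
f'(-2) = 6 * (-2)^2 + 6 * (-2) + 2
= 24 - 12 + 2
= 14

14


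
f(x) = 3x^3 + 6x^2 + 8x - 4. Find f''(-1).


First derivative:
f'(x) = 9x^2 + 12x + 8
Second derivative:
f''(x) = 18x + 12
Substitute x = -1:
f''(-1) = 18 * (-1) + 12
= -18 + 12
= -6

-6


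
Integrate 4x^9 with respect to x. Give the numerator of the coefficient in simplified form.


Apply the power rule for integration:
integral of ax^n dx = a/(n+1) * x^(n+1) + C
integral of 4x^9 dx
= 4/10 * x^10 + C
= 2/5 * x^10 + C
The coefficient in lowest terms is 2/5, and its numerator is 2

2


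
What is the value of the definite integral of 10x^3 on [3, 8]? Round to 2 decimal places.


Find the antiderivative of 10x^3:
F(x) = 10/4 * x^4
Apply the Fundamental Theorem of Calculus:
F(8) - F(3)
= 10/4 * 8^4 - 10/4 * 3^4
= 10/4 * (4096 - 81)
= 10/4 * 4015
= 20075/2 = 10037.50

10037.50


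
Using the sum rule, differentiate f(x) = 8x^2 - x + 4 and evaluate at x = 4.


Differentiate term by term using power and sum rules:
f(x) = 8x^2 - x + 4
f'(x) = 16x - 1
Substitute x = 4:
f'(4) = 16 * 4 - 1
= 64 - 1
= 63

63


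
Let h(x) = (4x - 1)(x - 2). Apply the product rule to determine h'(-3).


Let u(x) = 4x - 1 and v(x) = x - 2
u'(x) = 4
v'(x) = 1
Product rule: h'(x) = u'(x)*v(x) + u(x)*v'(x)
= 4 * (x - 2) + (4x - 1) * 1
At x = -3:
u(-3) = 4 * (-3) - 1 = -13
v(-3) = 1 * (-3) - 2 = -5
h'(-3) = 4 * (-5) + (-13) * 1
= -20 - 13
= -33

-33


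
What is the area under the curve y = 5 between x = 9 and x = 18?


The area under a constant function y = 5 is a rectangle.
Width = 18 - 9 = 9
Height = 5
Area = width * height
= 9 * 5
= 45

45


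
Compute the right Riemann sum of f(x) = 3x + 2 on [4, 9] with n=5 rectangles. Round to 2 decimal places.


Right Riemann sum uses right endpoints of each subinterval.
Interval: [4, 9], n = 5
dx = (9 - 4) / 5 = 1
Right endpoints: [5, 6, 7, 8, 9]
f values: [17, 20, 23, 26, 29]
Sum = dx * (sum of f values)
= 1 * 115
= 115 = 115.00

115.00


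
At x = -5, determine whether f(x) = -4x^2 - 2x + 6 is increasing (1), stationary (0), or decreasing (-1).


Compute f'(x) to determine behavior:
f'(x) = -8x - 2
f'(-5) = -8 * (-5) - 2
= 40 - 2
= 38
Since f'(-5) > 0, the function is increasing (1)

1


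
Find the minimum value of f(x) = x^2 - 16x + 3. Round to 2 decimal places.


For a quadratic f(x) = ax^2 + bx + c with a > 0, the minimum is at the vertex.
Vertex x-coordinate: x = -b/(2a)
x = -(-16) / (2 * 1)
x = 16/2 = 8
Substitute back to find the minimum value:
f(8) = 1 * 8^2 - 16 * 8 + 3
= 64 - 128 + 3
= -61 = -61.00

-61.00


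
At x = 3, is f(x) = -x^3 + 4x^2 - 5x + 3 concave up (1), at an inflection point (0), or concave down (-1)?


Concavity is determined by the sign of f''(x).
f(x) = -x^3 + 4x^2 - 5x + 3
f'(x) = -3x^2 + 8x - 5
f''(x) = -6x + 8
f''(3) = -6 * 3 + 8
= -18 + 8
= -10
Since f''(3) < 0, the function is concave down (-1)

-1


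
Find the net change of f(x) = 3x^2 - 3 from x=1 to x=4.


Net change = f(b) - f(a)
f(x) = 3x^2 - 3
Compute f(4):
f(4) = 3 * 4^2 + 0 * 4 - 3
= 48 + 0 - 3
= 45
Compute f(1):
f(1) = 3 * 1^2 + 0 * 1 - 3
= 3 + 0 - 3
= 0
Net change = 45 - 0 = 45

45


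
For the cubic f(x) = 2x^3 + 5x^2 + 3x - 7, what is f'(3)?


Differentiate f(x) = 2x^3 + 5x^2 + 3x - 7 term by term:
f'(x) = 6x^2 + 10x + 3
Substitute x = 3:
f'(3) = 6 * 3^2 + 10 * 3 + 3
= 54 + 30 + 3
= 87

87


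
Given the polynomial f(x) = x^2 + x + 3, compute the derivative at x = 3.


Differentiate term by term using power and sum rules:
f(x) = x^2 + x + 3
f'(x) = 2x + 1
Substitute x = 3:
f'(3) = 2 * 3 + 1
= 6 + 1
= 7

7


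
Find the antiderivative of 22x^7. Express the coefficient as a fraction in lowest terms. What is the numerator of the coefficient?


Apply the power rule for integration:
integral of ax^n dx = a/(n+1) * x^(n+1) + C
integral of 22x^7 dx
= 22/8 * x^8 + C
= 11/4 * x^8 + C
The coefficient in lowest terms is 11/4, and its numerator is 11

11


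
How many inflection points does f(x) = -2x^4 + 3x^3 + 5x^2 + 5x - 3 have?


Inflection points occur where f''(x) = 0 and concavity changes.
f(x) = -2x^4 + 3x^3 + 5x^2 + 5x - 3
f'(x) = -8x^3 + 9x^2 + 10x + 5
f''(x) = -24x^2 + 18x + 10
This is a quadratic in x. Use the discriminant to count real roots.
Discriminant = (18)^2 - 4 * (-24) * 10
= 324 - (-960)
= 1284
Since discriminant > 0, f''(x) = 0 has 2 distinct real solutions.
A quadratic with two distinct real roots changes sign at each root, so concavity changes at both.
Number of inflection points: 2

2


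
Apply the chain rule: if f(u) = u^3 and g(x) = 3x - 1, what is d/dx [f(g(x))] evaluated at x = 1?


Using the chain rule: (f(g(x)))' = f'(g(x)) * g'(x)
First, find g(1):
g(1) = 3 * 1 - 1 = 2
Next, f'(u) = 3u^2
And g'(x) = 3
So f'(g(1)) * g'(1)
= 3 * 2^2 * 3
= 3 * 4 * 3
= 36

36


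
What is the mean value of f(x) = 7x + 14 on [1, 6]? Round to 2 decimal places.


Average value = 1/(b-a) * integral from a to b of f(x) dx
First compute the integral of 7x + 14:
F(x) = (7/2)x^2 + 14x
F(6) = 7/2 * 36 + 14 * 6 = 210
F(1) = 7/2 * 1 + 14 * 1 = 35/2
Integral = 210 - 35/2 = 385/2
Average = (385/2) / (6 - 1) = (385/2) / 5
= 77/2 = 38.50

38.50


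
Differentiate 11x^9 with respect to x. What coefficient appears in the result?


We apply the power rule: d/dx [ax^n] = a*n * x^(n-1)
d/dx [11x^9]
= 11 * 9 * x^(9-1)
= 99x^8
The coefficient is 99

99


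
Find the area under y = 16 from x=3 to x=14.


The area under a constant function y = 16 is a rectangle.
Width = 14 - 3 = 11
Height = 16
Area = width * height
= 11 * 16
= 176

176


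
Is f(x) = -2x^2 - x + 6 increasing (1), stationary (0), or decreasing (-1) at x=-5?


Compute f'(x) to determine behavior:
f'(x) = -4x - 1
f'(-5) = -4 * (-5) - 1
= 20 - 1
= 19
Since f'(-5) > 0, the function is increasing (1)

1


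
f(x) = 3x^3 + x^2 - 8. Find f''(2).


First derivative:
f'(x) = 9x^2 + 2x
Second derivative:
f''(x) = 18x + 2
Substitute x = 2:
f''(2) = 18 * 2 + 2
= 36 + 2
= 38

38


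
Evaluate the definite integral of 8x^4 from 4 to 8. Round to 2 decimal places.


Find the antiderivative of 8x^4:
F(x) = 8/5 * x^5
Apply the Fundamental Theorem of Calculus:
F(8) - F(4)
= 8/5 * 8^5 - 8/5 * 4^5
= 8/5 * (32768 - 1024)
= 8/5 * 31744
= 253952/5 = 50790.40

50790.40


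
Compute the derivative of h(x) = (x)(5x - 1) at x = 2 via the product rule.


Let u(x) = x and v(x) = 5x - 1
u'(x) = 1
v'(x) = 5
Product rule: h'(x) = u'(x)*v(x) + u(x)*v'(x)
= 1 * (5x - 1) + (x) * 5
At x = 2:
u(2) = 1 * 2 + 0 = 2
v(2) = 5 * 2 - 1 = 9
h'(2) = 1 * 9 + 2 * 5
= 9 + 10
= 19

19


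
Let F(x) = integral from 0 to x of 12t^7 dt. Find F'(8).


By the Fundamental Theorem of Calculus (Part 1):
If F(x) = integral from 0 to x of f(t) dt, then F'(x) = f(x)
Here f(t) = 12t^7
So F'(x) = 12x^7
Evaluate at x = 8:
F'(8) = 12 * 8^7
= 12 * 2097152
= 25165824

25165824


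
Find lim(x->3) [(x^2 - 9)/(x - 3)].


Direct substitution gives 0/0, so we factor the numerator.
Factor: (x^2 - 9) = (x - 3)(x + 3)
Cancel the common factor (x - 3):
(x^2 - 9)/(x - 3) = (x + 3)
Now substitute x = 3:
= (3 + 3) = 6

6


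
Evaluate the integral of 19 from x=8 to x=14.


The integral of a constant k over [a, b] equals k * (b - a).
integral from 8 to 14 of 19 dx
= 19 * (14 - 8)
= 19 * 6
= 114

114


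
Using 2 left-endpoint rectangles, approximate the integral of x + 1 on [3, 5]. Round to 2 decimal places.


Left Riemann sum uses left endpoints of each subinterval.
Interval: [3, 5], n = 2
dx = (5 - 3) / 2 = 1
Left endpoints: [3, 4]
f values: [4, 5]
Sum = dx * (sum of f values)
= 1 * 9
= 9 = 9.00

9.00


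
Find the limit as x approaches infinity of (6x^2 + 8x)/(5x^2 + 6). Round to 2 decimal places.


For limits at infinity with equal-degree polynomials,
we compare leading coefficients.
Numerator leading term: 6x^2
Denominator leading term: 5x^2
Divide both by x^2:
lim = (6 + 8/x) / (5 + 6/x^2)
As x -> infinity, the 1/x and 1/x^2 terms vanish:
= 6/5 = 1.20

1.20


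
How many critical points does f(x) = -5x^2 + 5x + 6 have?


Find where f'(x) = 0:
f'(x) = -10x + 5
Set f'(x) = 0:
-10x + 5 = 0
x = -5 / (-10) = 1/2
This is a linear equation in x, so there is exactly one solution.
Number of critical points: 1

1


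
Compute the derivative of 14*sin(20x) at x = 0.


Apply the chain rule to differentiate 14*sin(20x):
d/dx [14*sin(20x)]
= 14 * cos(20x) * d/dx(20x)
= 14 * 20 * cos(20x)
= 280 * cos(20x)
Evaluate at x = 0:
= 280 * cos(0)
= 280 * 1
= 280

280


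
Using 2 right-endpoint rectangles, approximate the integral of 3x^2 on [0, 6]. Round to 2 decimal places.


Right Riemann sum uses right endpoints of each subinterval.
Interval: [0, 6], n = 2
dx = (6 - 0) / 2 = 3
Right endpoints: [3, 6]
f values: [27, 108]
Sum = dx * (sum of f values)
= 3 * 135
= 405 = 405.00

405.00


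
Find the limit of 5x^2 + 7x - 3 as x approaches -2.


Since polynomials are continuous, we use direct substitution.
lim(x->-2) of 5x^2 + 7x - 3
= 5 * (-2)^2 + 7 * (-2) - 3
= 20 - 14 - 3
= 3

3


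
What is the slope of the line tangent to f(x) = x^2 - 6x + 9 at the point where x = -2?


The slope of the tangent line equals f'(x) at the point.
f(x) = x^2 - 6x + 9
f'(x) = 2x - 6
At x = -2:
f'(-2) = 2 * (-2) - 6
= -4 - 6
= -10

-10


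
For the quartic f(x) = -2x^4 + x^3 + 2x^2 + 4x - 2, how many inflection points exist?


Inflection points occur where f''(x) = 0 and concavity changes.
f(x) = -2x^4 + x^3 + 2x^2 + 4x - 2
f'(x) = -8x^3 + 3x^2 + 4x + 4
f''(x) = -24x^2 + 6x + 4
This is a quadratic in x. Use the discriminant to count real roots.
Discriminant = (6)^2 - 4 * (-24) * 4
= 36 - (-384)
= 420
Since discriminant > 0, f''(x) = 0 has 2 distinct real solutions.
A quadratic with two distinct real roots changes sign at each root, so concavity changes at both.
Number of inflection points: 2

2


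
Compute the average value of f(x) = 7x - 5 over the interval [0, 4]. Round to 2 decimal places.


Average value = 1/(b-a) * integral from a to b of f(x) dx
First compute the integral of 7x - 5:
F(x) = (7/2)x^2 - 5x
F(4) = 7/2 * 16 - 5 * 4 = 36
F(0) = 7/2 * 0 - 5 * 0 = 0
Integral = 36 - 0 = 36
Average = 36 / (4 - 0) = 36 / 4
= 9 = 9.00

9.00


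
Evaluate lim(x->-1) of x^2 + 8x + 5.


Since polynomials are continuous, we use direct substitution.
lim(x->-1) of x^2 + 8x + 5
= 1 * (-1)^2 + 8 * (-1) + 5
= 1 - 8 + 5
= -2

-2


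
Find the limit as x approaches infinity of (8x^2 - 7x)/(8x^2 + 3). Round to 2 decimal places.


For limits at infinity with equal-degree polynomials,
we compare leading coefficients.
Numerator leading term: 8x^2
Denominator leading term: 8x^2
Divide both by x^2:
lim = (8 - 7/x) / (8 + 3/x^2)
As x -> infinity, the 1/x and 1/x^2 terms vanish:
= 8/8 = 1 = 1.00

1.00


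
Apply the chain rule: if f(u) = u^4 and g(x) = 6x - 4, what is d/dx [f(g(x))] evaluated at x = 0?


Using the chain rule: (f(g(x)))' = f'(g(x)) * g'(x)
First, find g(0):
g(0) = 6 * 0 - 4 = -4
Next, f'(u) = 4u^3
And g'(x) = 6
So f'(g(0)) * g'(0)
= 4 * (-4)^3 * 6
= 4 * (-64) * 6
= -1536

-1536


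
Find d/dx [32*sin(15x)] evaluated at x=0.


Apply the chain rule to differentiate 32*sin(15x):
d/dx [32*sin(15x)]
= 32 * cos(15x) * d/dx(15x)
= 32 * 15 * cos(15x)
= 480 * cos(15x)
Evaluate at x = 0:
= 480 * cos(0)
= 480 * 1
= 480

480


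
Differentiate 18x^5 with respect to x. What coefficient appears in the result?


We apply the power rule: d/dx [ax^n] = a*n * x^(n-1)
d/dx [18x^5]
= 18 * 5 * x^(5-1)
= 90x^4
The coefficient is 90

90


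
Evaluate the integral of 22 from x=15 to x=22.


The integral of a constant k over [a, b] equals k * (b - a).
integral from 15 to 22 of 22 dx
= 22 * (22 - 15)
= 22 * 7
= 154

154


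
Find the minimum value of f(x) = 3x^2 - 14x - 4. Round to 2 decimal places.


For a quadratic f(x) = ax^2 + bx + c with a > 0, the minimum is at the vertex.
Vertex x-coordinate: x = -b/(2a)
x = -(-14) / (2 * 3)
x = 14/6 = 7/3
Substitute back to find the minimum value:
f(7/3) = 3 * (7/3)^2 - 14 * (7/3) - 4
= 49/3 - 98/3 - 4
= -61/3 ≈ -20.33

-20.33


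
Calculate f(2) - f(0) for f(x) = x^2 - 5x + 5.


Net change = f(b) - f(a)
f(x) = x^2 - 5x + 5
Compute f(2):
f(2) = 1 * 2^2 - 5 * 2 + 5
= 4 - 10 + 5
= -1
Compute f(0):
f(0) = 1 * 0^2 - 5 * 0 + 5
= 0 + 0 + 5
= 5
Net change = -1 - 5 = -6

-6


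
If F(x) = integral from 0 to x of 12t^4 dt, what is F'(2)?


By the Fundamental Theorem of Calculus (Part 1):
If F(x) = integral from 0 to x of f(t) dt, then F'(x) = f(x)
Here f(t) = 12t^4
So F'(x) = 12x^4
Evaluate at x = 2:
F'(2) = 12 * 2^4
= 12 * 16
= 192

192


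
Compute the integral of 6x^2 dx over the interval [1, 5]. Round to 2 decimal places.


Find the antiderivative of 6x^2:
F(x) = 6/3 * x^3
Apply the Fundamental Theorem of Calculus:
F(5) - F(1)
= 6/3 * 5^3 - 6/3 * 1^3
= 6/3 * (125 - 1)
= 6/3 * 124
= 248 = 248.00

248.00


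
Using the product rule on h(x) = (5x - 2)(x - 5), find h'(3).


Let u(x) = 5x - 2 and v(x) = x - 5
u'(x) = 5
v'(x) = 1
Product rule: h'(x) = u'(x)*v(x) + u(x)*v'(x)
= 5 * (x - 5) + (5x - 2) * 1
At x = 3:
u(3) = 5 * 3 - 2 = 13
v(3) = 1 * 3 - 5 = -2
h'(3) = 5 * (-2) + 13 * 1
= -10 + 13
= 3

3


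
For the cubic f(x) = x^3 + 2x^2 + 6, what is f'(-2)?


Differentiate f(x) = x^3 + 2x^2 + 6 term by term:
f'(x) = 3x^2 + 4x
Substitute x = -2:
f'(-2) = 3 * (-2)^2 + 4 * (-2) + 0
= 12 - 8 + 0
= 4

4


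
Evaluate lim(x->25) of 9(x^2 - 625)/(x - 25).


Direct substitution gives 0/0, so we factor the numerator.
Factor: 9(x^2 - 625) = 9 * (x - 25)(x + 25)
Cancel the common factor (x - 25):
9(x^2 - 625)/(x - 25) = 9 * (x + 25)
Now substitute x = 25:
= 9 * (25 + 25) = 450

450


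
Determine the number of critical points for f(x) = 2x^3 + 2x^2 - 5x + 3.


Find where f'(x) = 0:
f(x) = 2x^3 + 2x^2 - 5x + 3
f'(x) = 6x^2 + 4x - 5
This is a quadratic in x. Use the discriminant to count real roots.
Discriminant = (4)^2 - 4 * 6 * (-5)
= 16 - (-120)
= 136
Since discriminant > 0, f'(x) = 0 has 2 real solutions.
Number of critical points: 2

2


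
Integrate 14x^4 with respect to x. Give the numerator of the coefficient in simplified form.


Apply the power rule for integration:
integral of ax^n dx = a/(n+1) * x^(n+1) + C
integral of 14x^4 dx
= 14/5 * x^5 + C
The coefficient in lowest terms is 14/5, and its numerator is 14

14


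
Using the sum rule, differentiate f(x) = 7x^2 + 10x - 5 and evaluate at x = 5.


Differentiate term by term using power and sum rules:
f(x) = 7x^2 + 10x - 5
f'(x) = 14x + 10
Substitute x = 5:
f'(5) = 14 * 5 + 10
= 70 + 10
= 80

80


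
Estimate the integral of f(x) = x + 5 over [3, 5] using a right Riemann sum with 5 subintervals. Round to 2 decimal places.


Right Riemann sum uses right endpoints of each subinterval.
Interval: [3, 5], n = 5
dx = (5 - 3) / 5 = 2/5
Right endpoints: [17/5, 19/5, 21/5, 23/5, 5]
f values: [42/5, 44/5, 46/5, 48/5, 10]
Sum = dx * (sum of f values)
= 2/5 * 46
= 92/5 = 18.40

18.40


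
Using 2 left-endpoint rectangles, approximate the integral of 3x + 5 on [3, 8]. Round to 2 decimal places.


Left Riemann sum uses left endpoints of each subinterval.
Interval: [3, 8], n = 2
dx = (8 - 3) / 2 = 5/2
Left endpoints: [3, 11/2]
f values: [14, 43/2]
Sum = dx * (sum of f values)
= 5/2 * 71/2
= 355/4 = 88.75

88.75


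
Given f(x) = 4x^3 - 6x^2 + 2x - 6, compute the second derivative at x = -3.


First derivative:
f'(x) = 12x^2 - 12x + 2
Second derivative:
f''(x) = 24x - 12
Substitute x = -3:
f''(-3) = 24 * (-3) - 12
= -72 - 12
= -84

-84


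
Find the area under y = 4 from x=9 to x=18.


The area under a constant function y = 4 is a rectangle.
Width = 18 - 9 = 9
Height = 4
Area = width * height
= 9 * 4
= 36

36


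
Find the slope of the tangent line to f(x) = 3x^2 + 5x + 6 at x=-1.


The slope of the tangent line equals f'(x) at the point.
f(x) = 3x^2 + 5x + 6
f'(x) = 6x + 5
At x = -1:
f'(-1) = 6 * (-1) + 5
= -6 + 5
= -1

-1


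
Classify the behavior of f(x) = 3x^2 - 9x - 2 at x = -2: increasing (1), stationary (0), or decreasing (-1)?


Compute f'(x) to determine behavior:
f'(x) = 6x - 9
f'(-2) = 6 * (-2) - 9
= -12 - 9
= -21
Since f'(-2) < 0, the function is decreasing (-1)

-1


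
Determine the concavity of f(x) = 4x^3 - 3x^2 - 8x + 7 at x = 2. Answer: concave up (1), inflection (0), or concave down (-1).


Concavity is determined by the sign of f''(x).
f(x) = 4x^3 - 3x^2 - 8x + 7
f'(x) = 12x^2 - 6x - 8
f''(x) = 24x - 6
f''(2) = 24 * 2 - 6
= 48 - 6
= 42
Since f''(2) > 0, the function is concave up (1)

1


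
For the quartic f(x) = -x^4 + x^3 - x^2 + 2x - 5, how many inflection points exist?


Inflection points occur where f''(x) = 0 and concavity changes.
f(x) = -x^4 + x^3 - x^2 + 2x - 5
f'(x) = -4x^3 + 3x^2 - 2x + 2
f''(x) = -12x^2 + 6x - 2
This is a quadratic in x. Use the discriminant to count real roots.
Discriminant = (6)^2 - 4 * (-12) * (-2)
= 36 - 96
= -60
Since discriminant < 0, f''(x) = 0 has no real solutions.
Number of inflection points: 0

0


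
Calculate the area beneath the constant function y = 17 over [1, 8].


The area under a constant function y = 17 is a rectangle.
Width = 8 - 1 = 7
Height = 17
Area = width * height
= 7 * 17
= 119

119


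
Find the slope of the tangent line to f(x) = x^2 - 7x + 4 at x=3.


The slope of the tangent line equals f'(x) at the point.
f(x) = x^2 - 7x + 4
f'(x) = 2x - 7
At x = 3:
f'(3) = 2 * 3 - 7
= 6 - 7
= -1

-1


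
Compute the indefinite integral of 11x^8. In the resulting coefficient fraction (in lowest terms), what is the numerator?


Apply the power rule for integration:
integral of ax^n dx = a/(n+1) * x^(n+1) + C
integral of 11x^8 dx
= 11/9 * x^9 + C
The coefficient in lowest terms is 11/9, and its numerator is 11

11


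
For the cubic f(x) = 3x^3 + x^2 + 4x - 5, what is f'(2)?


Differentiate f(x) = 3x^3 + x^2 + 4x - 5 term by term:
f'(x) = 9x^2 + 2x + 4
Substitute x = 2:
f'(2) = 9 * 2^2 + 2 * 2 + 4
= 36 + 4 + 4
= 44

44


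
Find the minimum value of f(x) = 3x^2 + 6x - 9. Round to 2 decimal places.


For a quadratic f(x) = ax^2 + bx + c with a > 0, the minimum is at the vertex.
Vertex x-coordinate: x = -b/(2a)
x = -(6) / (2 * 3)
x = -6/6 = -1
Substitute back to find the minimum value:
f(-1) = 3 * (-1)^2 + 6 * (-1) - 9
= 3 - 6 - 9
= -12 = -12.00

-12.00


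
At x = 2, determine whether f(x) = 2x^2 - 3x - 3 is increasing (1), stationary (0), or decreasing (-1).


Compute f'(x) to determine behavior:
f'(x) = 4x - 3
f'(2) = 4 * 2 - 3
= 8 - 3
= 5
Since f'(2) > 0, the function is increasing (1)

1


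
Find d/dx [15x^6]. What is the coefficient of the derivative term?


We apply the power rule: d/dx [ax^n] = a*n * x^(n-1)
d/dx [15x^6]
= 15 * 6 * x^(6-1)
= 90x^5
The coefficient is 90

90


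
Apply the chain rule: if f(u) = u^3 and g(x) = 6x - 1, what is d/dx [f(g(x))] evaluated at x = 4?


Using the chain rule: (f(g(x)))' = f'(g(x)) * g'(x)
First, find g(4):
g(4) = 6 * 4 - 1 = 23
Next, f'(u) = 3u^2
And g'(x) = 6
So f'(g(4)) * g'(4)
= 3 * 23^2 * 6
= 3 * 529 * 6
= 9522

9522


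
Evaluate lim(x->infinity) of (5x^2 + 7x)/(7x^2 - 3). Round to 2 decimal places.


For limits at infinity with equal-degree polynomials,
we compare leading coefficients.
Numerator leading term: 5x^2
Denominator leading term: 7x^2
Divide both by x^2:
lim = (5 + 7/x) / (7 - 3/x^2)
As x -> infinity, the 1/x and 1/x^2 terms vanish:
= 5/7 ≈ 0.71

0.71


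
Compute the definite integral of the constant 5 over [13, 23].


The integral of a constant k over [a, b] equals k * (b - a).
integral from 13 to 23 of 5 dx
= 5 * (23 - 13)
= 5 * 10
= 50

50


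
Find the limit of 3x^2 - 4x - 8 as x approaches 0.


Since polynomials are continuous, we use direct substitution.
lim(x->0) of 3x^2 - 4x - 8
= 3 * 0^2 - 4 * 0 - 8
= 0 + 0 - 8
= -8

-8


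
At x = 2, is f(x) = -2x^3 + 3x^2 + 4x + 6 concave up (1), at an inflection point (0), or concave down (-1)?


Concavity is determined by the sign of f''(x).
f(x) = -2x^3 + 3x^2 + 4x + 6
f'(x) = -6x^2 + 6x + 4
f''(x) = -12x + 6
f''(2) = -12 * 2 + 6
= -24 + 6
= -18
Since f''(2) < 0, the function is concave down (-1)

-1


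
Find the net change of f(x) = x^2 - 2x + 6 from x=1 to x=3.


Net change = f(b) - f(a)
f(x) = x^2 - 2x + 6
Compute f(3):
f(3) = 1 * 3^2 - 2 * 3 + 6
= 9 - 6 + 6
= 9
Compute f(1):
f(1) = 1 * 1^2 - 2 * 1 + 6
= 1 - 2 + 6
= 5
Net change = 9 - 5 = 4

4


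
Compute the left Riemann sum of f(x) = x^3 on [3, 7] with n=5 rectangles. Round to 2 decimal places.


Left Riemann sum uses left endpoints of each subinterval.
Interval: [3, 7], n = 5
dx = (7 - 3) / 5 = 4/5
Left endpoints: [3, 19/5, 23/5, 27/5, 31/5]
f values: [27, 6859/125, 12167/125, 19683/125, 29791/125]
Sum = dx * (sum of f values)
= 4/5 * 575
= 460 = 460.00

460.00


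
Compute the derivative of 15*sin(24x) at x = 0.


Apply the chain rule to differentiate 15*sin(24x):
d/dx [15*sin(24x)]
= 15 * cos(24x) * d/dx(24x)
= 15 * 24 * cos(24x)
= 360 * cos(24x)
Evaluate at x = 0:
= 360 * cos(0)
= 360 * 1
= 360

360


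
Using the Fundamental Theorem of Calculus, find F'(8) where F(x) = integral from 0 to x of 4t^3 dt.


By the Fundamental Theorem of Calculus (Part 1):
If F(x) = integral from 0 to x of f(t) dt, then F'(x) = f(x)
Here f(t) = 4t^3
So F'(x) = 4x^3
Evaluate at x = 8:
F'(8) = 4 * 8^3
= 4 * 512
= 2048

2048


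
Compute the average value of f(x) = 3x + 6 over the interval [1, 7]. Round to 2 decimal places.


Average value = 1/(b-a) * integral from a to b of f(x) dx
First compute the integral of 3x + 6:
F(x) = (3/2)x^2 + 6x
F(7) = 3/2 * 49 + 6 * 7 = 231/2
F(1) = 3/2 * 1 + 6 * 1 = 15/2
Integral = 231/2 - 15/2 = 108
Average = 108 / (7 - 1) = 108 / 6
= 18 = 18.00

18.00


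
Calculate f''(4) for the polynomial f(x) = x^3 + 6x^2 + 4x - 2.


First derivative:
f'(x) = 3x^2 + 12x + 4
Second derivative:
f''(x) = 6x + 12
Substitute x = 4:
f''(4) = 6 * 4 + 12
= 24 + 12
= 36

36


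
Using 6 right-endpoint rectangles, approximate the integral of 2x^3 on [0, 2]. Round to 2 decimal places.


Right Riemann sum uses right endpoints of each subinterval.
Interval: [0, 2], n = 6
dx = (2 - 0) / 6 = 1/3
Right endpoints: [1/3, 2/3, 1, 4/3, 5/3, 2]
f values: [2/27, 16/27, 2, 128/27, 250/27, 16]
Sum = dx * (sum of f values)
= 1/3 * 98/3
= 98/9 ≈ 10.89

10.89


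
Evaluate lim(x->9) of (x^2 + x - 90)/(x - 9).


Direct substitution gives 0/0, so we factor the numerator.
Factor: (x^2 + x - 90) = (x - 9)(x + 10)
Cancel the common factor (x - 9):
(x^2 + x - 90)/(x - 9) = (x + 10)
Now substitute x = 9:
= (9) - (-10) = 19

19


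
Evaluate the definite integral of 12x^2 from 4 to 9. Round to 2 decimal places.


Find the antiderivative of 12x^2:
F(x) = 12/3 * x^3
Apply the Fundamental Theorem of Calculus:
F(9) - F(4)
= 12/3 * 9^3 - 12/3 * 4^3
= 12/3 * (729 - 64)
= 12/3 * 665
= 2660 = 2660.00

2660.00


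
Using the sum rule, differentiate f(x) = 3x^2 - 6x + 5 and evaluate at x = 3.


Differentiate term by term using power and sum rules:
f(x) = 3x^2 - 6x + 5
f'(x) = 6x - 6
Substitute x = 3:
f'(3) = 6 * 3 - 6
= 18 - 6
= 12

12


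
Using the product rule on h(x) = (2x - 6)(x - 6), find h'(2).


Let u(x) = 2x - 6 and v(x) = x - 6
u'(x) = 2
v'(x) = 1
Product rule: h'(x) = u'(x)*v(x) + u(x)*v'(x)
= 2 * (x - 6) + (2x - 6) * 1
At x = 2:
u(2) = 2 * 2 - 6 = -2
v(2) = 1 * 2 - 6 = -4
h'(2) = 2 * (-4) + (-2) * 1
= -8 - 2
= -10

-10


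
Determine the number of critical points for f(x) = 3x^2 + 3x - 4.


Find where f'(x) = 0:
f'(x) = 6x + 3
Set f'(x) = 0:
6x + 3 = 0
x = -3 / 6 = -1/2
This is a linear equation in x, so there is exactly one solution.
Number of critical points: 1

1


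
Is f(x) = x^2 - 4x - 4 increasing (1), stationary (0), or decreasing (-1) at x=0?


Compute f'(x) to determine behavior:
f'(x) = 2x - 4
f'(0) = 2 * 0 - 4
= 0 - 4
= -4
Since f'(0) < 0, the function is decreasing (-1)

-1


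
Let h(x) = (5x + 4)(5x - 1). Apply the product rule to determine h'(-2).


Let u(x) = 5x + 4 and v(x) = 5x - 1
u'(x) = 5
v'(x) = 5
Product rule: h'(x) = u'(x)*v(x) + u(x)*v'(x)
= 5 * (5x - 1) + (5x + 4) * 5
At x = -2:
u(-2) = 5 * (-2) + 4 = -6
v(-2) = 5 * (-2) - 1 = -11
h'(-2) = 5 * (-11) + (-6) * 5
= -55 - 30
= -85

-85


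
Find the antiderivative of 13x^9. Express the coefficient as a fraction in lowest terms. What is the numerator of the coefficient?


Apply the power rule for integration:
integral of ax^n dx = a/(n+1) * x^(n+1) + C
integral of 13x^9 dx
= 13/10 * x^10 + C
The coefficient in lowest terms is 13/10, and its numerator is 13

13


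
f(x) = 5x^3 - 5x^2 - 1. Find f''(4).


First derivative:
f'(x) = 15x^2 - 10x
Second derivative:
f''(x) = 30x - 10
Substitute x = 4:
f''(4) = 30 * 4 - 10
= 120 - 10
= 110

110


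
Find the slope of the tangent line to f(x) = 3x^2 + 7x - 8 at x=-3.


The slope of the tangent line equals f'(x) at the point.
f(x) = 3x^2 + 7x - 8
f'(x) = 6x + 7
At x = -3:
f'(-3) = 6 * (-3) + 7
= -18 + 7
= -11

-11


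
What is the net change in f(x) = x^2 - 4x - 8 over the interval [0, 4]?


Net change = f(b) - f(a)
f(x) = x^2 - 4x - 8
Compute f(4):
f(4) = 1 * 4^2 - 4 * 4 - 8
= 16 - 16 - 8
= -8
Compute f(0):
f(0) = 1 * 0^2 - 4 * 0 - 8
= 0 + 0 - 8
= -8
Net change = -8 - (-8) = 0

0


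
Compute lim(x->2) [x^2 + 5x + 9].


Since polynomials are continuous, we use direct substitution.
lim(x->2) of x^2 + 5x + 9
= 1 * 2^2 + 5 * 2 + 9
= 4 + 10 + 9
= 23

23


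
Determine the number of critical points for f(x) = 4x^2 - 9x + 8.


Find where f'(x) = 0:
f'(x) = 8x - 9
Set f'(x) = 0:
8x - 9 = 0
x = 9 / 8 = 9/8
This is a linear equation in x, so there is exactly one solution.
Number of critical points: 1

1


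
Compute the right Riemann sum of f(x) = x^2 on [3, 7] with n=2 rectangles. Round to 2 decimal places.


Right Riemann sum uses right endpoints of each subinterval.
Interval: [3, 7], n = 2
dx = (7 - 3) / 2 = 2
Right endpoints: [5, 7]
f values: [25, 49]
Sum = dx * (sum of f values)
= 2 * 74
= 148 = 148.00

148.00


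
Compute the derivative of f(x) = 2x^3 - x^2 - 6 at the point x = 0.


Differentiate f(x) = 2x^3 - x^2 - 6 term by term:
f'(x) = 6x^2 - 2x
Substitute x = 0:
f'(0) = 6 * 0^2 - 2 * 0 + 0
= 0 + 0 + 0
= 0

0


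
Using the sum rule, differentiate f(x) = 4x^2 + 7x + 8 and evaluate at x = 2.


Differentiate term by term using power and sum rules:
f(x) = 4x^2 + 7x + 8
f'(x) = 8x + 7
Substitute x = 2:
f'(2) = 8 * 2 + 7
= 16 + 7
= 23

23
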